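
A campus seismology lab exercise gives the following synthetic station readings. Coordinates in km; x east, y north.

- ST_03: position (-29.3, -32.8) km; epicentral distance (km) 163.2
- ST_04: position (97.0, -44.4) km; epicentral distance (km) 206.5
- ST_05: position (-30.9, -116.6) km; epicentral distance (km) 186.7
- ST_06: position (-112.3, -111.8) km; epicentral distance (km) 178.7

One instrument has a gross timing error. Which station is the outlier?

ST_03

Solve using three stations at a time. Using ST_04, ST_05, ST_06 (subtract circle equations pairwise → linear system) gives (x, y) ≈ (-79.0, 64.1).
Distances from that point to each station vs reported:
  ST_03: calculated 109.0 vs reported 163.2 → residual 54.2 km
  ST_04: calculated 206.8 vs reported 206.5 → residual 0.3 km
  ST_05: calculated 187.0 vs reported 186.7 → residual 0.3 km
  ST_06: calculated 179.1 vs reported 178.7 → residual 0.4 km
ST_04, ST_05, ST_06 are mutually consistent (residuals ≈ 0); ST_03 is off by 54.2 km.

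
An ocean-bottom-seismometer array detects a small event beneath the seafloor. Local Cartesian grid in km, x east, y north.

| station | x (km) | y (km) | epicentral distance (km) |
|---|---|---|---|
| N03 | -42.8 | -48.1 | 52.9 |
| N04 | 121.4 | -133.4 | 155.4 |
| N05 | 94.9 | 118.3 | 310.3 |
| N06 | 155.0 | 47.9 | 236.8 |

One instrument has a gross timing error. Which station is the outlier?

Solve using three stations at a time. Using N03, N04, N06 (subtract circle equations pairwise → linear system) gives (x, y) ≈ (-30.3, -99.6).
Distances from that point to each station vs reported:
  N03: calculated 53.0 vs reported 52.9 → residual 0.1 km
  N04: calculated 155.4 vs reported 155.4 → residual 0.0 km
  N05: calculated 251.3 vs reported 310.3 → residual 59.0 km
  N06: calculated 236.8 vs reported 236.8 → residual 0.0 km
N03, N04, N06 are mutually consistent (residuals ≈ 0); N05 is off by 59.0 km.

N05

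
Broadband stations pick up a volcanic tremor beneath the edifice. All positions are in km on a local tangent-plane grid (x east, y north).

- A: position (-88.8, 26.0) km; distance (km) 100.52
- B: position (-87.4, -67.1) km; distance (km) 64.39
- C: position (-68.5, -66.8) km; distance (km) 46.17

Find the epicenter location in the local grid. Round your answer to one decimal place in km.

Circle about each station: (x + 88.8)² + (y − 26.0)² = 100.52²; (x + 87.4)² + (y + 67.1)² = 64.39²; (x + 68.5)² + (y + 66.8)² = 46.17².
Subtracting pairs of circle equations eliminates x²+y² and gives linear equations (the radical axes):
2.8 x − 186.2 y = 9537.93
40.6 x − 185.6 y = 8565.65
Solving the 2×2 system: x ≈ -24.9, y ≈ -51.6 km.
Check against A (with the unrounded x, y): √((x + 88.8)²+(y − 26.0)²) = 100.52 ≈ 100.52 km. ✓

-24.9 km east, -51.6 km north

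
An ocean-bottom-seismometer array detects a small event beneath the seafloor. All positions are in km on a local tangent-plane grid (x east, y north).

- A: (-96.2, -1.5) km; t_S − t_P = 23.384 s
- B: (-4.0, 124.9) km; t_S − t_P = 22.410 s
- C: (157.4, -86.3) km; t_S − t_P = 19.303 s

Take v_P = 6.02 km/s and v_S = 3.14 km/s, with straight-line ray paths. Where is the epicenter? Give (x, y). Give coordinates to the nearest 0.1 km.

x ≈ 57.1 km, y ≈ -8.9 km

Distance from S−P lag: d = Δt · v_P v_S / (v_P − v_S) = Δt · (6.02·3.14)/(6.02−3.14) ≈ 6.5635·Δt.
So d_A = 153.48, d_B = 147.09, d_C = 126.69 km.
Circle about each station: (x + 96.2)² + (y + 1.5)² = 153.48²; (x + 4.0)² + (y − 124.9)² = 147.09²; (x − 157.4)² + (y + 86.3)² = 126.69².
Subtracting the A equation from the B and C equations removes the quadratic terms:
184.4 x + 252.8 y = 8279.96
507.2 x − 169.6 y = 30471.51
Solving the 2×2 system: x ≈ 57.1, y ≈ -8.9 km.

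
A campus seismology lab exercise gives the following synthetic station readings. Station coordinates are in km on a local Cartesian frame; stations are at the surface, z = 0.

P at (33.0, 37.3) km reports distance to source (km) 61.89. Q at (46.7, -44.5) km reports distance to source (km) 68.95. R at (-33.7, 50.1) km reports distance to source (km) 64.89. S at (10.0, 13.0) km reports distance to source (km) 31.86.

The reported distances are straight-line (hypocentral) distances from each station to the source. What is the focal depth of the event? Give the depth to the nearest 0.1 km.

depth ≈ 19.3 km

Each station gives a sphere (x−x_i)² + (y−y_i)² + z² = d_i² (stations at z=0).
Subtracting the P sphere from Q and R: z² cancels, leaving linear equations in x and y:
27.4 x − 163.6 y = 757.12
-133.4 x + 25.6 y = 785.07
Solving: x ≈ -6.998, y ≈ -5.800 km (keep extra digits for the depth step; rounded: -7.0, -5.8).
Then from the P sphere: z² = 61.89² − (x − 33.0)² − (y − 37.3)² with x = -6.998, y = -5.800, so z ≈ 19.311 ≈ 19.3 km.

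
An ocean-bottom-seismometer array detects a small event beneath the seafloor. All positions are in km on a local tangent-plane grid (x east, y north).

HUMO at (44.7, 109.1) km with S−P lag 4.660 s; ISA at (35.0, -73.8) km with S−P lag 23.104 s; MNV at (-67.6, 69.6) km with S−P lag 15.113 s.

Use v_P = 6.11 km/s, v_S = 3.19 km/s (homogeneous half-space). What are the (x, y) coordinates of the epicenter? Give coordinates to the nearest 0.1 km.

Distance from S−P lag: d = Δt · v_P v_S / (v_P − v_S) = Δt · (6.11·3.19)/(6.11−3.19) ≈ 6.6750·Δt.
So d_HUMO = 31.11, d_ISA = 154.22, d_MNV = 100.88 km.
Circle about each station: (x − 44.7)² + (y − 109.1)² = 31.11²; (x − 35.0)² + (y + 73.8)² = 154.22²; (x + 67.6)² + (y − 69.6)² = 100.88².
Subtracting pairs of circle equations eliminates x²+y² and gives linear equations (the radical axes):
-19.4 x − 365.8 y = -30045.44
-224.6 x − 79.0 y = -13695.92
Solving the 2×2 system: x ≈ 32.7, y ≈ 80.4 km.

32.7 km east, 80.4 km north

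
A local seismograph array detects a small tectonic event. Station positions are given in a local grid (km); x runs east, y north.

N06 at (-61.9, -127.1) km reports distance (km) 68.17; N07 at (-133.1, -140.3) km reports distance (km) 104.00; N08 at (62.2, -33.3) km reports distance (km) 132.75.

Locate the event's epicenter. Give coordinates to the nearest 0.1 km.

Circle about each station: (x + 61.9)² + (y + 127.1)² = 68.17²; (x + 133.1)² + (y + 140.3)² = 104.00²; (x − 62.2)² + (y + 33.3)² = 132.75².
Subtracting pairs of circle equations eliminates x²+y² and gives linear equations (the radical axes):
-142.4 x − 26.4 y = 11244.83
248.2 x + 187.6 y = -27983.70
Solving the 2×2 system: x ≈ -68.0, y ≈ -59.2 km.

(-68.0, -59.2)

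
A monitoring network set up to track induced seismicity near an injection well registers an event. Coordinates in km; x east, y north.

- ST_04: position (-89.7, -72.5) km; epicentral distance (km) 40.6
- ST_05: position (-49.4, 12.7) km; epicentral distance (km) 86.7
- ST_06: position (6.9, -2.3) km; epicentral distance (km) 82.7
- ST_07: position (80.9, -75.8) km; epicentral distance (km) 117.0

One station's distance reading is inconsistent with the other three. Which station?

Solve using three stations at a time. Using ST_05, ST_06, ST_07 (subtract circle equations pairwise → linear system) gives (x, y) ≈ (-36.1, -73.0).
Distances from that point to each station vs reported:
  ST_04: calculated 53.6 vs reported 40.6 → residual 13.0 km
  ST_05: calculated 86.7 vs reported 86.7 → residual 0.0 km
  ST_06: calculated 82.7 vs reported 82.7 → residual 0.0 km
  ST_07: calculated 117.0 vs reported 117.0 → residual 0.0 km
ST_05, ST_06, ST_07 are mutually consistent (residuals ≈ 0); ST_04 is off by 13.0 km.

ST_04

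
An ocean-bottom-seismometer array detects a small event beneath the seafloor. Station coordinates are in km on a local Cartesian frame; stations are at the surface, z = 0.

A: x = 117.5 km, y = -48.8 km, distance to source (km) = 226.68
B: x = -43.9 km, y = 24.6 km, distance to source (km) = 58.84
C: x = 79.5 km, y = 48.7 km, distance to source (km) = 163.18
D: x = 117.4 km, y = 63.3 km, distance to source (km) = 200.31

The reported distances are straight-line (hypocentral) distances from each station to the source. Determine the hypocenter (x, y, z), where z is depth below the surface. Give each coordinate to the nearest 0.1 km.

x ≈ -80.1 km, y ≈ 57.3 km, depth ≈ 32.9 km

Each station gives a sphere (x−x_i)² + (y−y_i)² + z² = d_i² (stations at z=0).
Subtracting the A sphere from B and C: z² cancels, leaving linear equations in x and y:
-322.8 x + 146.8 y = 34266.36
-76.0 x + 195.0 y = 17260.36
Solving: x ≈ -80.096, y ≈ 57.298 km (keep extra digits for the depth step; rounded: -80.1, 57.3).
Then from the A sphere: z² = 226.68² − (x − 117.5)² − (y + 48.8)² with x = -80.096, y = 57.298, so z ≈ 32.907 ≈ 32.9 km.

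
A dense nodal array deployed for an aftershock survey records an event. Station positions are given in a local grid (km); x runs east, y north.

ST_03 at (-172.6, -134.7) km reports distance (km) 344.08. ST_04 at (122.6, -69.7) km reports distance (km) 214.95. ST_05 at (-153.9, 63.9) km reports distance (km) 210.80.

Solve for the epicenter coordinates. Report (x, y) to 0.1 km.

x ≈ 45.9 km, y ≈ 131.1 km

Circle about each station: (x + 172.6)² + (y + 134.7)² = 344.08²; (x − 122.6)² + (y + 69.7)² = 214.95²; (x + 153.9)² + (y − 63.9)² = 210.80².
Subtracting pairs of circle equations eliminates x²+y² and gives linear equations (the radical axes):
590.4 x + 130.0 y = 44141.54
37.4 x + 397.2 y = 53787.98
Solving the 2×2 system: x ≈ 45.9, y ≈ 131.1 km.
Check against ST_03 (with the unrounded x, y): √((x + 172.6)²+(y + 134.7)²) = 344.08 ≈ 344.08 km. ✓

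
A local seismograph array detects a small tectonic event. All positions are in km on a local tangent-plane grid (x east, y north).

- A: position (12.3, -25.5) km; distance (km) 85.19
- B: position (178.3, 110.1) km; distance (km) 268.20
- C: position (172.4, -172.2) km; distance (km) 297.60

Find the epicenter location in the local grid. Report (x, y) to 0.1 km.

x ≈ -67.8 km, y ≈ 3.5 km

Circle about each station: (x − 12.3)² + (y + 25.5)² = 85.19²; (x − 178.3)² + (y − 110.1)² = 268.20²; (x − 172.4)² + (y + 172.2)² = 297.60².
Subtracting the A equation from the B and C equations removes the quadratic terms:
332.0 x + 271.2 y = -21562.54
320.2 x − 293.4 y = -22735.36
Solving the 2×2 system: x ≈ -67.8, y ≈ 3.5 km.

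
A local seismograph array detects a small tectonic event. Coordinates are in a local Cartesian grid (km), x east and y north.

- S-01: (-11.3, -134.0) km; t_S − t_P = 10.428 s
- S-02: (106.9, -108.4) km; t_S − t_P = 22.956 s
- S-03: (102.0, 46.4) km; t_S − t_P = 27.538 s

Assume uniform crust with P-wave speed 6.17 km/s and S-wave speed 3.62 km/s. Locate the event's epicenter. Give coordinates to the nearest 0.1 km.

Distance from S−P lag: d = Δt · v_P v_S / (v_P − v_S) = Δt · (6.17·3.62)/(6.17−3.62) ≈ 8.7590·Δt.
So d_S-01 = 91.34, d_S-02 = 201.07, d_S-03 = 241.20 km.
Circle about each station: (x + 11.3)² + (y + 134.0)² = 91.34²; (x − 106.9)² + (y + 108.4)² = 201.07²; (x − 102.0)² + (y − 46.4)² = 241.20².
Subtracting the S-01 equation from the S-02 and S-03 equations removes the quadratic terms:
236.4 x + 51.2 y = -26991.67
226.6 x + 360.8 y = -55361.17
Solving the 2×2 system: x ≈ -93.7, y ≈ -94.6 km.

-93.7 km east, -94.6 km north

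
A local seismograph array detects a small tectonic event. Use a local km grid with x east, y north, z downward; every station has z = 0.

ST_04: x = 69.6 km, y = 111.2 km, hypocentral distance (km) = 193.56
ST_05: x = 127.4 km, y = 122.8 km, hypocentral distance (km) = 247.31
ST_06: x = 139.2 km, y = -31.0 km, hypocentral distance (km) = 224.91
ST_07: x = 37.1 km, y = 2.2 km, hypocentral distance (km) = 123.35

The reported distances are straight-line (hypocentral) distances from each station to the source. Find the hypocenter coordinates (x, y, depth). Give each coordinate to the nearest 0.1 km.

(-82.0, -5.0, 31.3)

Each station gives a sphere (x−x_i)² + (y−y_i)² + z² = d_i² (stations at z=0).
Subtracting the ST_04 sphere from ST_05 and ST_06: z² cancels, leaving linear equations in x and y:
115.6 x + 23.2 y = -9595.76
139.2 x − 284.4 y = -9990.99
Solving: x ≈ -82.004, y ≈ -5.007 km (keep extra digits for the depth step; rounded: -82.0, -5.0).
Then from the ST_04 sphere: z² = 193.56² − (x − 69.6)² − (y − 111.2)² with x = -82.004, y = -5.007, so z ≈ 31.267 ≈ 31.3 km.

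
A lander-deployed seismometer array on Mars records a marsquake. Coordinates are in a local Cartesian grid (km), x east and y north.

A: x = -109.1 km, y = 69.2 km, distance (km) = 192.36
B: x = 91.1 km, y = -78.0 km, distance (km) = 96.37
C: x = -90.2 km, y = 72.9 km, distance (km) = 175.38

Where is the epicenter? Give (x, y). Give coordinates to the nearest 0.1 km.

x ≈ 76.1 km, y ≈ 17.2 km

Circle about each station: (x + 109.1)² + (y − 69.2)² = 192.36²; (x − 91.1)² + (y + 78.0)² = 96.37²; (x + 90.2)² + (y − 72.9)² = 175.38².
Subtracting the A equation from the B and C equations removes the quadratic terms:
400.4 x − 294.4 y = 25406.95
37.8 x + 7.4 y = 3003.23
Solving the 2×2 system: x ≈ 76.1, y ≈ 17.2 km.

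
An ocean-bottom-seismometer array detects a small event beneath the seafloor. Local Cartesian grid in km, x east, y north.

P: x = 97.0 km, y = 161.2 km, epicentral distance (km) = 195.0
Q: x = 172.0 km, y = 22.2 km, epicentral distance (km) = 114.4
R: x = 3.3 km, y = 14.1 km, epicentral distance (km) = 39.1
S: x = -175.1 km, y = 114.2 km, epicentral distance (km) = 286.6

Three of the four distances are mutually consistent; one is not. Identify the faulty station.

Solve using three stations at a time. Using P, Q, S (subtract circle equations pairwise → linear system) gives (x, y) ≈ (71.3, -32.1).
Distances from that point to each station vs reported:
  P: calculated 195.0 vs reported 195.0 → residual 0.0 km
  Q: calculated 114.4 vs reported 114.4 → residual 0.0 km
  R: calculated 82.2 vs reported 39.1 → residual 43.1 km
  S: calculated 286.6 vs reported 286.6 → residual 0.0 km
P, Q, S are mutually consistent (residuals ≈ 0); R is off by 43.1 km.

R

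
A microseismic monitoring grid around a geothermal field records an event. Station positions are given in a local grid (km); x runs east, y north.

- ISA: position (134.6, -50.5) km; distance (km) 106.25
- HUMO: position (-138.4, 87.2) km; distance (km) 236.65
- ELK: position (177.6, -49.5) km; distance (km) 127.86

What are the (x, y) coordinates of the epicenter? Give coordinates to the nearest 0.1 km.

x ≈ 95.0 km, y ≈ 48.1 km

Circle about each station: (x − 134.6)² + (y + 50.5)² = 106.25²; (x + 138.4)² + (y − 87.2)² = 236.65²; (x − 177.6)² + (y + 49.5)² = 127.86².
Subtracting pairs of circle equations eliminates x²+y² and gives linear equations (the radical axes):
-546.0 x + 275.4 y = -38623.17
86.0 x + 2.0 y = 8265.48
Solving the 2×2 system: x ≈ 95.0, y ≈ 48.1 km.
Check against ISA (with the unrounded x, y): √((x − 134.6)²+(y + 50.5)²) = 106.24 ≈ 106.25 km. ✓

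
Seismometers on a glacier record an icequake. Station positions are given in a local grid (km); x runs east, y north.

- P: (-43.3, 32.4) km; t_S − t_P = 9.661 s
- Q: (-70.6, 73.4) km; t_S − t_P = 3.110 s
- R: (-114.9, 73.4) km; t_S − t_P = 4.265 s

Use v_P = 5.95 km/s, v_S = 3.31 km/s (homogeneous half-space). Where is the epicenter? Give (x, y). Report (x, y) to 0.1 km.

-87.4 km east, 89.4 km north

Distance from S−P lag: d = Δt · v_P v_S / (v_P − v_S) = Δt · (5.95·3.31)/(5.95−3.31) ≈ 7.4600·Δt.
So d_P = 72.07, d_Q = 23.20, d_R = 31.82 km.
Circle about each station: (x + 43.3)² + (y − 32.4)² = 72.07²; (x + 70.6)² + (y − 73.4)² = 23.20²; (x + 114.9)² + (y − 73.4)² = 31.82².
Subtracting the P equation from the Q and R equations removes the quadratic terms:
-54.6 x + 82.0 y = 12103.11
-143.2 x + 82.0 y = 19846.49
Solving the 2×2 system: x ≈ -87.4, y ≈ 89.4 km.
Check against P (with the unrounded x, y): √((x + 43.3)²+(y − 32.4)²) = 72.07 ≈ 72.07 km. ✓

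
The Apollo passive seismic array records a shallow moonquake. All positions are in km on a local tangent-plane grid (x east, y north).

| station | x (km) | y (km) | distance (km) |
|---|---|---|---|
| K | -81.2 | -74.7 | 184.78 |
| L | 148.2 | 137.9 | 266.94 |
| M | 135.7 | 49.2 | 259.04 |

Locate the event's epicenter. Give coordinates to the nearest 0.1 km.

-116.9 km east, 106.6 km north

Circle about each station: (x + 81.2)² + (y + 74.7)² = 184.78²; (x − 148.2)² + (y − 137.9)² = 266.94²; (x − 135.7)² + (y − 49.2)² = 259.04².
Subtracting pairs of circle equations eliminates x²+y² and gives linear equations (the radical axes):
458.8 x + 425.2 y = -8307.20
433.8 x + 247.8 y = -24296.47
Solving the 2×2 system: x ≈ -116.9, y ≈ 106.6 km.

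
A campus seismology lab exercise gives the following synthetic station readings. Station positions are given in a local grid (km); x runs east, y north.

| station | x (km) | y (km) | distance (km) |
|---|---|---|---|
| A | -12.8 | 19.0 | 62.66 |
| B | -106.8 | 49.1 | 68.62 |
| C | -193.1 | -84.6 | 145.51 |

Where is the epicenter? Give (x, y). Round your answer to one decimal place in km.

-69.2 km east, -8.3 km north

Circle about each station: (x + 12.8)² + (y − 19.0)² = 62.66²; (x + 106.8)² + (y − 49.1)² = 68.62²; (x + 193.1)² + (y + 84.6)² = 145.51².
Subtracting the A equation from the B and C equations removes the quadratic terms:
-188.0 x + 60.2 y = 12509.78
-360.6 x − 207.2 y = 26673.05
Solving the 2×2 system: x ≈ -69.2, y ≈ -8.3 km.
Check against A (with the unrounded x, y): √((x + 12.8)²+(y − 19.0)²) = 62.66 ≈ 62.66 km. ✓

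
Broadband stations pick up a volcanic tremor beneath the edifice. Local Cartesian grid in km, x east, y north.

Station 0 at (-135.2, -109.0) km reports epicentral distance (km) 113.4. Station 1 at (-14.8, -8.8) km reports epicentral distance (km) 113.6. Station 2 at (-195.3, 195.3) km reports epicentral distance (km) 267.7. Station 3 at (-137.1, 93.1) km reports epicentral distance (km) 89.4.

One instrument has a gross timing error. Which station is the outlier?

Station 2

Solve using three stations at a time. Using Station 0, Station 1, Station 3 (subtract circle equations pairwise → linear system) gives (x, y) ≈ (-127.7, 4.2).
Distances from that point to each station vs reported:
  Station 0: calculated 113.4 vs reported 113.4 → residual 0.0 km
  Station 1: calculated 113.6 vs reported 113.6 → residual 0.0 km
  Station 2: calculated 202.7 vs reported 267.7 → residual 65.0 km
  Station 3: calculated 89.4 vs reported 89.4 → residual 0.0 km
Station 0, Station 1, Station 3 are mutually consistent (residuals ≈ 0); Station 2 is off by 65.0 km.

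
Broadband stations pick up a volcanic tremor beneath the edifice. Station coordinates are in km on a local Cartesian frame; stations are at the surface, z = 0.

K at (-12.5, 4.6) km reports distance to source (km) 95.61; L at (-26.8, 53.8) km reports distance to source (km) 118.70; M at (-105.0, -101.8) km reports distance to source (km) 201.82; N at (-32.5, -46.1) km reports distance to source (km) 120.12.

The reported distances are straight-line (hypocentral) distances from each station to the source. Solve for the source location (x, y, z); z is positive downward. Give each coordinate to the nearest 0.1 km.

Each station gives a sphere (x−x_i)² + (y−y_i)² + z² = d_i² (stations at z=0).
Subtracting the K sphere from L and M: z² cancels, leaving linear equations in x and y:
-28.6 x + 98.4 y = -1513.15
-185.0 x − 212.8 y = -10379.21
Solving: x ≈ 55.303, y ≈ 0.696 km (keep extra digits for the depth step; rounded: 55.3, 0.7).
Then from the K sphere: z² = 95.61² − (x + 12.5)² − (y − 4.6)² with x = 55.303, y = 0.696, so z ≈ 67.296 ≈ 67.3 km.
Check against N (with the unrounded solution): distance 120.12 ≈ 120.12 km. ✓

x ≈ 55.3 km, y ≈ 0.7 km, depth ≈ 67.3 km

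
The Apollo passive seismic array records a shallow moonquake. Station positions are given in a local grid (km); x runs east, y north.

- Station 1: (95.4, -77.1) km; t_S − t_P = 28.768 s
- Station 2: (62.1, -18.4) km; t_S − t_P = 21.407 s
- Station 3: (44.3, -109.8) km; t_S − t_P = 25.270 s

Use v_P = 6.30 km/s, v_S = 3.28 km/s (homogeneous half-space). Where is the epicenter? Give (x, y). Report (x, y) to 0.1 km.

Distance from S−P lag: d = Δt · v_P v_S / (v_P − v_S) = Δt · (6.30·3.28)/(6.30−3.28) ≈ 6.8424·Δt.
So d_Station 1 = 196.84, d_Station 2 = 146.47, d_Station 3 = 172.91 km.
Circle about each station: (x − 95.4)² + (y + 77.1)² = 196.84²; (x − 62.1)² + (y + 18.4)² = 146.47²; (x − 44.3)² + (y + 109.8)² = 172.91².
Subtracting pairs of circle equations eliminates x²+y² and gives linear equations (the radical axes):
-66.6 x + 117.4 y = 6441.92
-102.2 x − 65.4 y = 7821.08
Solving the 2×2 system: x ≈ -81.9, y ≈ 8.4 km.

-81.9 km east, 8.4 km north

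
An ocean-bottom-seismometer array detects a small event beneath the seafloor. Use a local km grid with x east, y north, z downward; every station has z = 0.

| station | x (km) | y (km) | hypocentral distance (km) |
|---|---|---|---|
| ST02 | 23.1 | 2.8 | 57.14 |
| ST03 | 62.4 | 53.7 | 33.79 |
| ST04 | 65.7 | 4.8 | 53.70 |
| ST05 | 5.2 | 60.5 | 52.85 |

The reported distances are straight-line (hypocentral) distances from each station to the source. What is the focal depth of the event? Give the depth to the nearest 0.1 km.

29.0 km

Each station gives a sphere (x−x_i)² + (y−y_i)² + z² = d_i² (stations at z=0).
Subtracting the ST02 sphere from ST03 and ST04: z² cancels, leaving linear equations in x and y:
78.6 x + 101.8 y = 8359.22
85.2 x + 4.0 y = 4179.37
Solving: x ≈ 46.899, y ≈ 45.904 km (keep extra digits for the depth step; rounded: 46.9, 45.9).
Then from the ST02 sphere: z² = 57.14² − (x − 23.1)² − (y − 2.8)² with x = 46.899, y = 45.904, so z ≈ 28.994 ≈ 29.0 km.
Check against ST05 (with the unrounded solution): distance 52.84 ≈ 52.85 km. ✓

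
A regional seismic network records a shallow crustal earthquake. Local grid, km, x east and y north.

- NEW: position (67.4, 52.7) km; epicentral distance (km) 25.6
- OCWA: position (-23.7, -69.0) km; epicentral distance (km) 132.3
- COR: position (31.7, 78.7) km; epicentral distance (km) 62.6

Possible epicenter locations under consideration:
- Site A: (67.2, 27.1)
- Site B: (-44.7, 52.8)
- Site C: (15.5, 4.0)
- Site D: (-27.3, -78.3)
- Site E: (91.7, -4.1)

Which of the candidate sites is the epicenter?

For each candidate, compare |candidate − station| to the reported distance:
Site A: residuals NEW 0.0, OCWA 0.0, COR 0.0 → max 0.0 km
Site B: residuals NEW 86.5, OCWA 8.7, COR 18.1 → max 86.5 km
Site C: residuals NEW 45.6, OCWA 49.4, COR 13.8 → max 49.4 km
Site D: residuals NEW 136.0, OCWA 122.3, COR 105.1 → max 136.0 km
Site E: residuals NEW 36.2, OCWA 0.1, COR 39.7 → max 39.7 km
Only Site A has all residuals ≈ 0.

Site A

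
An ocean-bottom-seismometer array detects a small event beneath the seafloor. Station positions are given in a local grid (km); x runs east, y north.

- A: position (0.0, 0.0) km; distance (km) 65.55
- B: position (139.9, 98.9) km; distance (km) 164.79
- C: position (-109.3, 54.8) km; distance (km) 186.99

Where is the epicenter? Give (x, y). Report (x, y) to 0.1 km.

x ≈ 51.7 km, y ≈ -40.3 km

Circle about each station: x² + y² = 65.55²; (x − 139.9)² + (y − 98.9)² = 164.79²; (x + 109.3)² + (y − 54.8)² = 186.99².
Subtracting the A equation from the B and C equations removes the quadratic terms:
279.8 x + 197.8 y = 6494.28
-218.6 x + 109.6 y = -15718.93
Solving the 2×2 system: x ≈ 51.7, y ≈ -40.3 km.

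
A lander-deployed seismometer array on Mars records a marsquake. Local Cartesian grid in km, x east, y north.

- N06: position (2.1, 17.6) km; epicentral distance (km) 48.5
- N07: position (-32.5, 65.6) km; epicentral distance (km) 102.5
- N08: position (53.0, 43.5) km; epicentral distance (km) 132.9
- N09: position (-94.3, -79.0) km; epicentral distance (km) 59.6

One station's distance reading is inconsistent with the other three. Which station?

Solve using three stations at a time. Using N07, N08, N09 (subtract circle equations pairwise → linear system) gives (x, y) ≈ (-54.6, -34.5).
Distances from that point to each station vs reported:
  N06: calculated 77.0 vs reported 48.5 → residual 28.5 km
  N07: calculated 102.5 vs reported 102.5 → residual 0.0 km
  N08: calculated 132.9 vs reported 132.9 → residual 0.0 km
  N09: calculated 59.6 vs reported 59.6 → residual 0.0 km
N07, N08, N09 are mutually consistent (residuals ≈ 0); N06 is off by 28.5 km.

N06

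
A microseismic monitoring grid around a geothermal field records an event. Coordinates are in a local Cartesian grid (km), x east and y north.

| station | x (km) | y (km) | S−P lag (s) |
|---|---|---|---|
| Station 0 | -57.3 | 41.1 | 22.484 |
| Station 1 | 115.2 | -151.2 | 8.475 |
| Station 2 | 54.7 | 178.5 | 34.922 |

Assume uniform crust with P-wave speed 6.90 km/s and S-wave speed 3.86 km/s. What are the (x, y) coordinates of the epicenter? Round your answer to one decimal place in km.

Distance from S−P lag: d = Δt · v_P v_S / (v_P − v_S) = Δt · (6.90·3.86)/(6.90−3.86) ≈ 8.7612·Δt.
So d_Station 0 = 196.99, d_Station 1 = 74.25, d_Station 2 = 305.96 km.
Circle about each station: (x + 57.3)² + (y − 41.1)² = 196.99²; (x − 115.2)² + (y + 151.2)² = 74.25²; (x − 54.7)² + (y − 178.5)² = 305.96².
Subtracting the Station 0 equation from the Station 1 and Station 2 equations removes the quadratic terms:
345.0 x − 384.6 y = 64451.98
224.0 x + 274.8 y = -24924.62
Solving the 2×2 system: x ≈ 44.9, y ≈ -127.3 km.

x ≈ 44.9 km, y ≈ -127.3 km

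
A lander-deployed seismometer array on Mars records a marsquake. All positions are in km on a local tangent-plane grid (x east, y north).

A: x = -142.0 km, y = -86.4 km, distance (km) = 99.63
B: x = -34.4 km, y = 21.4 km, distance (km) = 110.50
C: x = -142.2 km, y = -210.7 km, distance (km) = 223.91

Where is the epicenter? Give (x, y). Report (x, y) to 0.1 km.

(-144.6, 13.2)

Circle about each station: (x + 142.0)² + (y + 86.4)² = 99.63²; (x + 34.4)² + (y − 21.4)² = 110.50²; (x + 142.2)² + (y + 210.7)² = 223.91².
Subtracting pairs of circle equations eliminates x²+y² and gives linear equations (the radical axes):
215.2 x + 215.6 y = -28271.75
-0.4 x − 248.6 y = -3223.18
Solving the 2×2 system: x ≈ -144.6, y ≈ 13.2 km.
Check against A (with the unrounded x, y): √((x + 142.0)²+(y + 86.4)²) = 99.63 ≈ 99.63 km. ✓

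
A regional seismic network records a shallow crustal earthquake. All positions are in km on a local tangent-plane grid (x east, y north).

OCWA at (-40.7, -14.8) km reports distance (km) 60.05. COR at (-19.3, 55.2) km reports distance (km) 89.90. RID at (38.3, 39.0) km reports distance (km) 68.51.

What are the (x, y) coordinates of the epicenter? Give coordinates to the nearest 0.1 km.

Circle about each station: (x + 40.7)² + (y + 14.8)² = 60.05²; (x + 19.3)² + (y − 55.2)² = 89.90²; (x − 38.3)² + (y − 39.0)² = 68.51².
Subtracting the OCWA equation from the COR and RID equations removes the quadratic terms:
42.8 x + 140.0 y = -2932.01
158.0 x + 107.6 y = 24.74
Solving the 2×2 system: x ≈ 18.2, y ≈ -26.5 km.

18.2 km east, -26.5 km north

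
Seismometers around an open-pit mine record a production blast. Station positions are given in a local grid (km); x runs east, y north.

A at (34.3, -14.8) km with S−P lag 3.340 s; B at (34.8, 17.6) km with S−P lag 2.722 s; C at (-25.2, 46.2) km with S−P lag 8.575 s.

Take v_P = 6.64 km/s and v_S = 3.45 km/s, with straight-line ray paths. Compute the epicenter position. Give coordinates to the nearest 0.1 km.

Distance from S−P lag: d = Δt · v_P v_S / (v_P − v_S) = Δt · (6.64·3.45)/(6.64−3.45) ≈ 7.1812·Δt.
So d_A = 23.99, d_B = 19.55, d_C = 61.58 km.
Circle about each station: (x − 34.3)² + (y + 14.8)² = 23.99²; (x − 34.8)² + (y − 17.6)² = 19.55²; (x + 25.2)² + (y − 46.2)² = 61.58².
Subtracting pairs of circle equations eliminates x²+y² and gives linear equations (the radical axes):
1.0 x + 64.8 y = 318.59
-119.0 x + 122.0 y = -1842.63
Solving the 2×2 system: x ≈ 20.2, y ≈ 4.6 km.

x ≈ 20.2 km, y ≈ 4.6 km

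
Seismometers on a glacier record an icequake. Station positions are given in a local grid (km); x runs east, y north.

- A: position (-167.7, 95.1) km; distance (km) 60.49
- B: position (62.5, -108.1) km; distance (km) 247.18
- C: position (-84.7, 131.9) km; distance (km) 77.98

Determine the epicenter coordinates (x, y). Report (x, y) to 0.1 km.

x ≈ -117.6 km, y ≈ 61.2 km

Circle about each station: (x + 167.7)² + (y − 95.1)² = 60.49²; (x − 62.5)² + (y + 108.1)² = 247.18²; (x + 84.7)² + (y − 131.9)² = 77.98².
Subtracting the A equation from the B and C equations removes the quadratic terms:
460.4 x − 406.4 y = -79014.35
166.0 x + 73.6 y = -15017.44
Solving the 2×2 system: x ≈ -117.6, y ≈ 61.2 km.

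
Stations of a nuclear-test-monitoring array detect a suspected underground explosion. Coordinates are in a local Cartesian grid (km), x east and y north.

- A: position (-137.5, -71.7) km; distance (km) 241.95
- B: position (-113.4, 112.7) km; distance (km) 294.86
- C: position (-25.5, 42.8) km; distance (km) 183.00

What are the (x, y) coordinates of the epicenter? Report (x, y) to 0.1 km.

Circle about each station: (x + 137.5)² + (y + 71.7)² = 241.95²; (x + 113.4)² + (y − 112.7)² = 294.86²; (x + 25.5)² + (y − 42.8)² = 183.00².
Subtracting the A equation from the B and C equations removes the quadratic terms:
48.2 x + 368.8 y = -26888.91
224.0 x + 229.0 y = 3485.75
Solving the 2×2 system: x ≈ 104.0, y ≈ -86.5 km.
Check against A (with the unrounded x, y): √((x + 137.5)²+(y + 71.7)²) = 241.95 ≈ 241.95 km. ✓

104.0 km east, -86.5 km north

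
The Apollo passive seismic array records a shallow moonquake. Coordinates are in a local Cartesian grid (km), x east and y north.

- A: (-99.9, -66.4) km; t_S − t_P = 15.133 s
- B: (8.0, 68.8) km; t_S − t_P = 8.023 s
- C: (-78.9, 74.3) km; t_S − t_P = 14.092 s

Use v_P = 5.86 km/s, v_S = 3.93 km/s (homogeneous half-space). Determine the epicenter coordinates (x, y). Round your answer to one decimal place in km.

69.7 km east, -4.4 km north

Distance from S−P lag: d = Δt · v_P v_S / (v_P − v_S) = Δt · (5.86·3.93)/(5.86−3.93) ≈ 11.9325·Δt.
So d_A = 180.58, d_B = 95.73, d_C = 168.15 km.
Circle about each station: (x + 99.9)² + (y + 66.4)² = 180.58²; (x − 8.0)² + (y − 68.8)² = 95.73²; (x + 78.9)² + (y − 74.3)² = 168.15².
Subtracting the A equation from the B and C equations removes the quadratic terms:
215.8 x + 270.4 y = 13853.37
42.0 x + 281.4 y = 1691.44
Solving the 2×2 system: x ≈ 69.7, y ≈ -4.4 km.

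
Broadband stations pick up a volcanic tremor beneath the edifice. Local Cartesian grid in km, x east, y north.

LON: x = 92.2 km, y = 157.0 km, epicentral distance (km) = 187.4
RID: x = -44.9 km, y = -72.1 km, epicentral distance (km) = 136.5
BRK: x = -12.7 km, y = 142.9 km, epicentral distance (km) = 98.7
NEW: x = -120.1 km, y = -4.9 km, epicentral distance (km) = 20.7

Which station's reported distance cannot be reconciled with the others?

Solve using three stations at a time. Using LON, RID, BRK (subtract circle equations pairwise → linear system) gives (x, y) ≈ (-69.4, 62.2).
Distances from that point to each station vs reported:
  LON: calculated 187.4 vs reported 187.4 → residual 0.0 km
  RID: calculated 136.5 vs reported 136.5 → residual 0.0 km
  BRK: calculated 98.7 vs reported 98.7 → residual 0.0 km
  NEW: calculated 84.1 vs reported 20.7 → residual 63.4 km
LON, RID, BRK are mutually consistent (residuals ≈ 0); NEW is off by 63.4 km.

NEW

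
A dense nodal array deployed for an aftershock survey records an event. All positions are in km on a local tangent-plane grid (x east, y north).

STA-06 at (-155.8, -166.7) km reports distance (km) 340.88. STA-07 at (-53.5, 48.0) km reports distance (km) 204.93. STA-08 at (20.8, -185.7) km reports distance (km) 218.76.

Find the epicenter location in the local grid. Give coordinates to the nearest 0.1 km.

Circle about each station: (x + 155.8)² + (y + 166.7)² = 340.88²; (x + 53.5)² + (y − 48.0)² = 204.93²; (x − 20.8)² + (y + 185.7)² = 218.76².
Subtracting the STA-06 equation from the STA-07 and STA-08 equations removes the quadratic terms:
204.6 x + 429.4 y = 27306.59
353.2 x − 38.0 y = 51197.84
Solving the 2×2 system: x ≈ 144.4, y ≈ -5.2 km.

x ≈ 144.4 km, y ≈ -5.2 km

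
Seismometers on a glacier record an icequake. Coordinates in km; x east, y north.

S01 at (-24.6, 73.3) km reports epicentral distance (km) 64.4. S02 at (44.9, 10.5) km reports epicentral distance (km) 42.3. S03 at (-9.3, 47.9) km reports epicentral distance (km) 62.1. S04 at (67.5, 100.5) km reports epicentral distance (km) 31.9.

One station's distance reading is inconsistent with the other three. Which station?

S02

Solve using three stations at a time. Using S01, S03, S04 (subtract circle equations pairwise → linear system) gives (x, y) ≈ (38.1, 88.0).
Distances from that point to each station vs reported:
  S01: calculated 64.4 vs reported 64.4 → residual 0.0 km
  S02: calculated 77.8 vs reported 42.3 → residual 35.5 km
  S03: calculated 62.1 vs reported 62.1 → residual 0.0 km
  S04: calculated 31.9 vs reported 31.9 → residual 0.0 km
S01, S03, S04 are mutually consistent (residuals ≈ 0); S02 is off by 35.5 km.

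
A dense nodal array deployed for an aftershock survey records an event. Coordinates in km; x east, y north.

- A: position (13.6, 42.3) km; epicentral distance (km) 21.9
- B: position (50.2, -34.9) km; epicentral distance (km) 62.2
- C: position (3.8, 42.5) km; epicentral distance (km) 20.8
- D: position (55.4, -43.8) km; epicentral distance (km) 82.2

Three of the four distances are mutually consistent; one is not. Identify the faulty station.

B

Solve using three stations at a time. Using A, C, D (subtract circle equations pairwise → linear system) gives (x, y) ≈ (5.9, 21.8).
Distances from that point to each station vs reported:
  A: calculated 21.9 vs reported 21.9 → residual 0.0 km
  B: calculated 72.0 vs reported 62.2 → residual 9.8 km
  C: calculated 20.8 vs reported 20.8 → residual 0.0 km
  D: calculated 82.2 vs reported 82.2 → residual 0.0 km
A, C, D are mutually consistent (residuals ≈ 0); B is off by 9.8 km.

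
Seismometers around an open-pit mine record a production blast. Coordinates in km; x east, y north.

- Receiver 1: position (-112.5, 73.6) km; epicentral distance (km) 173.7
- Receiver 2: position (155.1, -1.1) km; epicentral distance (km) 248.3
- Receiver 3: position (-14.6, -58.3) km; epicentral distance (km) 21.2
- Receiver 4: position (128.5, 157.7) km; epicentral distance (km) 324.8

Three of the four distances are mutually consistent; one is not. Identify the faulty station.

Solve using three stations at a time. Using Receiver 1, Receiver 2, Receiver 4 (subtract circle equations pairwise → linear system) gives (x, y) ≈ (-74.4, -96.0).
Distances from that point to each station vs reported:
  Receiver 1: calculated 173.8 vs reported 173.7 → residual 0.1 km
  Receiver 2: calculated 248.4 vs reported 248.3 → residual 0.1 km
  Receiver 3: calculated 70.7 vs reported 21.2 → residual 49.5 km
  Receiver 4: calculated 324.8 vs reported 324.8 → residual 0.0 km
Receiver 1, Receiver 2, Receiver 4 are mutually consistent (residuals ≈ 0); Receiver 3 is off by 49.5 km.

Receiver 3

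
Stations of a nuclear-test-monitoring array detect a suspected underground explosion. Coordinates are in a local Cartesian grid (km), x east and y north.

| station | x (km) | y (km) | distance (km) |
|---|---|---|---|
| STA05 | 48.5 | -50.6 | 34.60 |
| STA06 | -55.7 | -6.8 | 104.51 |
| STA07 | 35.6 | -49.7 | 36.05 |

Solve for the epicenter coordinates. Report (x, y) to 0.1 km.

48.4 km east, -16.0 km north

Circle about each station: (x − 48.5)² + (y + 50.6)² = 34.60²; (x + 55.7)² + (y + 6.8)² = 104.51²; (x − 35.6)² + (y + 49.7)² = 36.05².
Subtracting the STA05 equation from the STA06 and STA07 equations removes the quadratic terms:
-208.4 x + 87.6 y = -11489.06
-25.8 x + 1.8 y = -1277.60
Solving the 2×2 system: x ≈ 48.4, y ≈ -16.0 km.
Check against STA05 (with the unrounded x, y): √((x − 48.5)²+(y + 50.6)²) = 34.60 ≈ 34.60 km. ✓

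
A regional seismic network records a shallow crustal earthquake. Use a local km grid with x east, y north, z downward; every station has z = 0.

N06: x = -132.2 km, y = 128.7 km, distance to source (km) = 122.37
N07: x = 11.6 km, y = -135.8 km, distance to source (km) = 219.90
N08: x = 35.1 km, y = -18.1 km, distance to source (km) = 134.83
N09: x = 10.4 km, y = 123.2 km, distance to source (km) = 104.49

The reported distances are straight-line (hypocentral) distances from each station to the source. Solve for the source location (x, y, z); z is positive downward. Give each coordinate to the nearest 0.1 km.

x ≈ -49.0 km, y ≈ 65.7 km, depth ≈ 63.9 km

Each station gives a sphere (x−x_i)² + (y−y_i)² + z² = d_i² (stations at z=0).
Subtracting the N06 sphere from N07 and N08: z² cancels, leaving linear equations in x and y:
287.6 x − 529.0 y = -48845.92
334.6 x − 293.6 y = -35685.62
Solving: x ≈ -49.010, y ≈ 65.691 km (keep extra digits for the depth step; rounded: -49.0, 65.7).
Then from the N06 sphere: z² = 122.37² − (x + 132.2)² − (y − 128.7)² with x = -49.010, y = 65.691, so z ≈ 63.904 ≈ 63.9 km.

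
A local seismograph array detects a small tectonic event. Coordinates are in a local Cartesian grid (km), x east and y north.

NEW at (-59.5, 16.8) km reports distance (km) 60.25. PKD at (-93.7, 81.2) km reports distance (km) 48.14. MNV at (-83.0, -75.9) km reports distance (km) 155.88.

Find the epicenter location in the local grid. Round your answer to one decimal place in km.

(-45.9, 75.5)

Circle about each station: (x + 59.5)² + (y − 16.8)² = 60.25²; (x + 93.7)² + (y − 81.2)² = 48.14²; (x + 83.0)² + (y + 75.9)² = 155.88².
Subtracting the NEW equation from the PKD and MNV equations removes the quadratic terms:
-68.4 x + 128.8 y = 12863.24
-47.0 x − 185.4 y = -11841.19
Solving the 2×2 system: x ≈ -45.9, y ≈ 75.5 km.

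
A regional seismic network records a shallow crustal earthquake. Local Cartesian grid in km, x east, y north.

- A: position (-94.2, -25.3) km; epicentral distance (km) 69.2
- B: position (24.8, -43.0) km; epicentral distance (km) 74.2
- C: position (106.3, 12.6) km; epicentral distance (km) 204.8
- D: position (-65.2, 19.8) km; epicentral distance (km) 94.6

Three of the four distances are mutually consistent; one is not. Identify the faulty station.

C

Solve using three stations at a time. Using A, B, D (subtract circle equations pairwise → linear system) gives (x, y) ≈ (-43.4, -72.2).
Distances from that point to each station vs reported:
  A: calculated 69.2 vs reported 69.2 → residual 0.0 km
  B: calculated 74.2 vs reported 74.2 → residual 0.0 km
  C: calculated 172.0 vs reported 204.8 → residual 32.8 km
  D: calculated 94.6 vs reported 94.6 → residual 0.0 km
A, B, D are mutually consistent (residuals ≈ 0); C is off by 32.8 km.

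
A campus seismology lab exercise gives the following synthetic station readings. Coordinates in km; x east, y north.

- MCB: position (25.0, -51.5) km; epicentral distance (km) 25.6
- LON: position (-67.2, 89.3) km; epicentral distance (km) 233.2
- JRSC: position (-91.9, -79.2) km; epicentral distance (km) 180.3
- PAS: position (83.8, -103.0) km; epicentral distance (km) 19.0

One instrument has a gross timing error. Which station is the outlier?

Solve using three stations at a time. Using LON, JRSC, PAS (subtract circle equations pairwise → linear system) gives (x, y) ≈ (88.3, -84.5).
Distances from that point to each station vs reported:
  MCB: calculated 71.4 vs reported 25.6 → residual 45.8 km
  LON: calculated 233.2 vs reported 233.2 → residual 0.0 km
  JRSC: calculated 180.3 vs reported 180.3 → residual 0.0 km
  PAS: calculated 19.1 vs reported 19.0 → residual 0.1 km
LON, JRSC, PAS are mutually consistent (residuals ≈ 0); MCB is off by 45.8 km.

MCB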